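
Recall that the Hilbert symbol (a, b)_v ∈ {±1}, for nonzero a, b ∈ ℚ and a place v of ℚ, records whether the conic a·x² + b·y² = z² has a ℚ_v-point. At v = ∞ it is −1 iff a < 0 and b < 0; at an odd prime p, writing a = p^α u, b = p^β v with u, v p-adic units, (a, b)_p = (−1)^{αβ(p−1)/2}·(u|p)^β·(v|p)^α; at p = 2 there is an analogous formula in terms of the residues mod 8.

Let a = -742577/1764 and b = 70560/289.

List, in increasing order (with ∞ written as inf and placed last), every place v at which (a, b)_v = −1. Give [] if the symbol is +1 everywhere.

Mod squares: a ≡ -17, b ≡ 10. Check v ∈ {∞, 2, 3, 5, 7, 11, 17, 19}.
v=11: a=11^2·(≡3), b=11^0·(≡2) mod 11; (3|11)=+1, (2|11)=-1; (−1)^{2·0·5}·(+1)^0·(-1)^2 = +1.
v=3: a=3^-2·(≡1), b=3^2·(≡1) mod 3; (1|3)=+1, (1|3)=+1; (−1)^{-2·2·1}·(+1)^2·(+1)^-2 = +1.
v=19: a=19^2·(≡8), b=19^0·(≡8) mod 19; (8|19)=-1, (8|19)=-1; (−1)^{2·0·9}·(-1)^0·(-1)^2 = +1.
v=17: a=17^1·(≡2), b=17^-2·(≡10) mod 17; (2|17)=+1, (10|17)=-1; (−1)^{1·-2·8}·(+1)^-2·(-1)^1 = -1.
v=5: a=5^0·(≡2), b=5^1·(≡3) mod 5; (2|5)=-1, (3|5)=-1; (−1)^{0·1·2}·(-1)^1·(-1)^0 = -1.
v=7: a=7^-2·(≡4), b=7^2·(≡6) mod 7; (4|7)=+1, (6|7)=-1; (−1)^{-2·2·3}·(+1)^2·(-1)^-2 = +1.
v=∞: -17 < 0 and 10 > 0  ⇒  (a,b)_∞ = +1.
v=2: v_2(a)=-2, v_2(b)=5; units ≡ 7, 5 (mod 8); ε·ε+αω+βω = 1·0+-2·1+5·0 ≡ 0  ⇒  (a,b)_2 = +1.
|Ram(-17, 10)| = 2, even; anisotropic at {5, 17}.

[5, 17]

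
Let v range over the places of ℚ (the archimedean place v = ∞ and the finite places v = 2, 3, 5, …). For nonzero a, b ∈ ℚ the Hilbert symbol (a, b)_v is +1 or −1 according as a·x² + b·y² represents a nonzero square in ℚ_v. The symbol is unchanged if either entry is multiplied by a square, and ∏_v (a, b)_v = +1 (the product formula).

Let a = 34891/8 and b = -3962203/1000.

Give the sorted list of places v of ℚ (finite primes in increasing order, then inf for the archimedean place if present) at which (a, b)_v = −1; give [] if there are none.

[2, 5, 7, 19]

Mod squares: a ≡ 69782, b ≡ -41230. Check v ∈ {∞, 2, 5, 7, 19, 23, 31, 37, 41}.
v=23: a=23^1·(≡20), b=23^0·(≡9) mod 23; (20|23)=-1, (9|23)=+1; (−1)^{1·0·11}·(-1)^0·(+1)^1 = +1.
v=∞: 69782 > 0 and -41230 < 0  ⇒  (a,b)_∞ = +1.
v=31: a=31^0·(≡2), b=31^3·(≡26) mod 31; (2|31)=+1, (26|31)=-1; (−1)^{0·3·15}·(+1)^3·(-1)^0 = +1.
v=37: a=37^1·(≡30), b=37^0·(≡16) mod 37; (30|37)=+1, (16|37)=+1; (−1)^{1·0·18}·(+1)^0·(+1)^1 = +1.
v=41: a=41^1·(≡9), b=41^0·(≡10) mod 41; (9|41)=+1, (10|41)=+1; (−1)^{1·0·20}·(+1)^0·(+1)^1 = +1.
v=5: a=5^0·(≡2), b=5^-3·(≡4) mod 5; (2|5)=-1, (4|5)=+1; (−1)^{0·-3·2}·(-1)^-3·(+1)^0 = -1.
v=19: a=19^0·(≡8), b=19^1·(≡18) mod 19; (8|19)=-1, (18|19)=-1; (−1)^{0·1·9}·(-1)^1·(-1)^0 = -1.
v=7: a=7^0·(≡3), b=7^1·(≡2) mod 7; (3|7)=-1, (2|7)=+1; (−1)^{0·1·3}·(-1)^1·(+1)^0 = -1.
v=2: v_2(a)=-3, v_2(b)=-3; units ≡ 3, 1 (mod 8); ε·ε+αω+βω = 1·0+-3·0+-3·1 ≡ 1  ⇒  (a,b)_2 = -1.
Ram(69782, -41230) = {2, 5, 7, 19}; no ℚ_2-point on the conic.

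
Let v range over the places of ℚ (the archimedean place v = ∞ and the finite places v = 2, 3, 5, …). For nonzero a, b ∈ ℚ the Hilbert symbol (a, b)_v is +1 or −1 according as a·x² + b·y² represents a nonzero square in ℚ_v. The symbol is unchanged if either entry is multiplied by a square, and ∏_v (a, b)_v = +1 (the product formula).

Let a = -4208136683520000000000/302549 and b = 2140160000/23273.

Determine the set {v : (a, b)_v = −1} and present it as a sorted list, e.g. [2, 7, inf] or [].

[11, 19]

Mod squares: a ≡ -663, b ≡ 3553. Check v ∈ {∞, 2, 3, 5, 7, 11, 13, 17, 19, 37}.
v=5: a=5^10·(≡3), b=5^4·(≡2) mod 5; (3|5)=-1, (2|5)=-1; (−1)^{10·4·2}·(-1)^4·(-1)^10 = +1.
v=19: a=19^2·(≡3), b=19^1·(≡9) mod 19; (3|19)=-1, (9|19)=+1; (−1)^{2·1·9}·(-1)^1·(+1)^2 = -1.
v=17: a=17^-1·(≡3), b=17^-1·(≡7) mod 17; (3|17)=-1, (7|17)=-1; (−1)^{-1·-1·8}·(-1)^-1·(-1)^-1 = +1.
v=7: a=7^2·(≡2), b=7^0·(≡4) mod 7; (2|7)=+1, (4|7)=+1; (−1)^{2·0·3}·(+1)^0·(+1)^2 = +1.
v=13: a=13^-1·(≡1), b=13^0·(≡10) mod 13; (1|13)=+1, (10|13)=+1; (−1)^{-1·0·6}·(+1)^0·(+1)^-1 = +1.
v=11: a=11^2·(≡10), b=11^1·(≡1) mod 11; (10|11)=-1, (1|11)=+1; (−1)^{2·1·5}·(-1)^1·(+1)^2 = -1.
v=3: a=3^1·(≡1), b=3^0·(≡1) mod 3; (1|3)=+1, (1|3)=+1; (−1)^{1·0·1}·(+1)^0·(+1)^1 = +1.
v=37: a=37^-2·(≡34), b=37^-2·(≡33) mod 37; (34|37)=+1, (33|37)=+1; (−1)^{-2·-2·18}·(+1)^-2·(+1)^-2 = +1.
v=2: v_2(a)=26, v_2(b)=14; units ≡ 1, 1 (mod 8); ε·ε+αω+βω = 0·0+26·0+14·0 ≡ 0  ⇒  (a,b)_2 = +1.
v=∞: -663 < 0 and 3553 > 0  ⇒  (a,b)_∞ = +1.
Ram(-663, 3553) = {11, 19}; no ℚ_11-point on the conic.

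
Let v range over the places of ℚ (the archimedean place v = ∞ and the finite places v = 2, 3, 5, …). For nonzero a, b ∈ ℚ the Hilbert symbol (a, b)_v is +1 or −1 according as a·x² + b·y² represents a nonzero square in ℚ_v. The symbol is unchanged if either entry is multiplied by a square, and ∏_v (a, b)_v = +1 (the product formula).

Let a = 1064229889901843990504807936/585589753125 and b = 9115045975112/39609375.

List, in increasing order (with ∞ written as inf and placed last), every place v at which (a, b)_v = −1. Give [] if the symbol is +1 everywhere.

Mod squares: a ≡ 70, b ≡ 1009470. Check v ∈ {∞, 2, 3, 5, 7, 11, 13, 19, 23}.
v=3: a=3^-8·(≡1), b=3^-1·(≡1) mod 3; (1|3)=+1, (1|3)=+1; (−1)^{-8·-1·1}·(+1)^-1·(+1)^-8 = +1.
v=5: a=5^-5·(≡1), b=5^-7·(≡1) mod 5; (1|5)=+1, (1|5)=+1; (−1)^{-5·-7·2}·(+1)^-7·(+1)^-5 = +1.
v=13: a=13^-4·(≡8), b=13^-2·(≡7) mod 13; (8|13)=-1, (7|13)=-1; (−1)^{-4·-2·6}·(-1)^-2·(-1)^-4 = +1.
v=23: a=23^8·(≡9), b=23^5·(≡3) mod 23; (9|23)=+1, (3|23)=+1; (−1)^{8·5·11}·(+1)^5·(+1)^8 = +1.
v=7: a=7^3·(≡3), b=7^1·(≡6) mod 7; (3|7)=-1, (6|7)=-1; (−1)^{3·1·3}·(-1)^1·(-1)^3 = -1.
v=2: v_2(a)=9, v_2(b)=3; units ≡ 3, 7 (mod 8); ε·ε+αω+βω = 1·1+9·0+3·1 ≡ 0  ⇒  (a,b)_2 = +1.
v=∞: 70 > 0 and 1009470 > 0  ⇒  (a,b)_∞ = +1.
v=11: a=11^8·(≡3), b=11^3·(≡10) mod 11; (3|11)=+1, (10|11)=-1; (−1)^{8·3·5}·(+1)^3·(-1)^8 = +1.
v=19: a=19^2·(≡14), b=19^1·(≡17) mod 19; (14|19)=-1, (17|19)=+1; (−1)^{2·1·9}·(-1)^1·(+1)^2 = -1.
Ram(70, 1009470) = {7, 19}; no ℚ_7-point on the conic.

[7, 19]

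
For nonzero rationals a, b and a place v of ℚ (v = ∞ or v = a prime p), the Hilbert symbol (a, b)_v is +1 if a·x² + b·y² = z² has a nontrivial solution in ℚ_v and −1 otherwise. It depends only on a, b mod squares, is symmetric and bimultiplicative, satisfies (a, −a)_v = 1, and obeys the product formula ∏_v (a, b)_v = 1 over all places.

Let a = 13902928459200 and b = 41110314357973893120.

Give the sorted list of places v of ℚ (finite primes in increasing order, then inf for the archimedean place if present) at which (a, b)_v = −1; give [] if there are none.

[2, 5, 23, 31]

(a, b) ≡ (23, 155) mod (ℚ^×)²; places V = {2, 3, 5, 11, 19, 23, 31, ∞}.
(a,b)_23: α=1, u≡6; β=2, v≡19 (mod 23); (6|23)=+1, (19|23)=-1; sign (−1)^0·+1^2·-1^1 = -1.
(a,b)_11: α=2, u≡3; β=2, v≡1 (mod 11); (3|11)=+1, (1|11)=+1; sign (−1)^0·+1^2·+1^2 = +1.
(a,b)_31: α=2, u≡23; β=3, v≡5 (mod 31); (23|31)=-1, (5|31)=+1; sign (−1)^0·-1^3·+1^2 = -1.
(a,b)_∞: sgn(23)=+, sgn(155)=+, so +1.
(a,b)_2: α=6, β=14; u≡7, v≡3 (mod 8); ε(u)ε(v)=1·1, αω(v)=6·1, βω(u)=14·0; sum ≡ 1  ⇒  -1.
(a,b)_5: α=2, u≡3; β=1, v≡4 (mod 5); (3|5)=-1, (4|5)=+1; sign (−1)^0·-1^1·+1^2 = -1.
(a,b)_19: α=2, u≡11; β=2, v≡2 (mod 19); (11|19)=+1, (2|19)=-1; sign (−1)^0·+1^2·-1^2 = +1.
(a,b)_3: α=2, u≡2; β=6, v≡2 (mod 3); (2|3)=-1, (2|3)=-1; sign (−1)^0·-1^6·-1^2 = +1.
(23, 155 / ℚ) ramifies at {2, 5, 23, 31}: a division algebra.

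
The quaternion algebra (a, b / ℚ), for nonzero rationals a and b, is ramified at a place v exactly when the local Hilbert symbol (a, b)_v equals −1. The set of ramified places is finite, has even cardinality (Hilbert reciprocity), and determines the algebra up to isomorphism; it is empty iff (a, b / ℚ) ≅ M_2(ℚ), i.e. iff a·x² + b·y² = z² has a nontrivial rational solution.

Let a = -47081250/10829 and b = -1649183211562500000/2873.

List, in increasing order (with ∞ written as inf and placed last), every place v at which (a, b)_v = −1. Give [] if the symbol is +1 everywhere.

[2, 5, 17, inf]

(a, b) ≡ (-205530, -3162) mod (ℚ^×)²; places V = {2, 3, 5, 7, 13, 17, 31, ∞}.
(a,b)_17: α=-1, u≡10; β=-1, v≡2 (mod 17); (10|17)=-1, (2|17)=+1; sign (−1)^0·-1^-1·+1^-1 = -1.
(a,b)_3: α=5, u≡1; β=11, v≡2 (mod 3); (1|3)=+1, (2|3)=-1; sign (−1)^1·+1^11·-1^5 = +1.
(a,b)_5: α=5, u≡1; β=10, v≡2 (mod 5); (1|5)=+1, (2|5)=-1; sign (−1)^0·+1^10·-1^5 = -1.
(a,b)_7: α=-2, u≡2; β=0, v≡4 (mod 7); (2|7)=+1, (4|7)=+1; sign (−1)^0·+1^0·+1^-2 = +1.
(a,b)_2: α=1, β=5; u≡3, v≡3 (mod 8); ε(u)ε(v)=1·1, αω(v)=1·1, βω(u)=5·1; sum ≡ 1  ⇒  -1.
(a,b)_31: α=1, u≡25; β=3, v≡22 (mod 31); (25|31)=+1, (22|31)=-1; sign (−1)^1·+1^3·-1^1 = +1.
(a,b)_13: α=-1, u≡5; β=-2, v≡4 (mod 13); (5|13)=-1, (4|13)=+1; sign (−1)^0·-1^-2·+1^-1 = +1.
(a,b)_∞: sgn(-205530)=−, sgn(-3162)=−, so -1.
|Ram(-205530, -3162)| = 4, even; anisotropic at {2, 5, 17, ∞}.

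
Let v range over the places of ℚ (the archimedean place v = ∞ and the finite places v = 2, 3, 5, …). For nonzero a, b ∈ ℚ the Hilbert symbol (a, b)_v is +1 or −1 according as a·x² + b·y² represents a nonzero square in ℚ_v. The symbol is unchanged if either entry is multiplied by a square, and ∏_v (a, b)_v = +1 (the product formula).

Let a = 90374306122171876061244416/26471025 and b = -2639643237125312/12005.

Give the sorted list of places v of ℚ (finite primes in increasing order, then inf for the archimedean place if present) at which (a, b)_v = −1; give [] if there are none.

(a, b) ≡ (11, -138415) mod (ℚ^×)²; places V = {2, 3, 5, 7, 11, 13, 17, 19, 29, 31, 47, ∞}.
(a,b)_5: α=-2, u≡1; β=-1, v≡3 (mod 5); (1|5)=+1, (3|5)=-1; sign (−1)^0·+1^-1·-1^-2 = +1.
(a,b)_7: α=-6, u≡2; β=-4, v≡6 (mod 7); (2|7)=+1, (6|7)=-1; sign (−1)^0·+1^-4·-1^-6 = +1.
(a,b)_∞: sgn(11)=+, sgn(-138415)=−, so +1.
(a,b)_29: α=0, u≡3; β=2, v≡19 (mod 29); (3|29)=-1, (19|29)=-1; sign (−1)^0·-1^2·-1^0 = +1.
(a,b)_47: α=2, u≡15; β=1, v≡42 (mod 47); (15|47)=-1, (42|47)=+1; sign (−1)^0·-1^1·+1^2 = -1.
(a,b)_3: α=-2, u≡2; β=0, v≡2 (mod 3); (2|3)=-1, (2|3)=-1; sign (−1)^0·-1^0·-1^-2 = +1.
(a,b)_11: α=9, u≡3; β=6, v≡1 (mod 11); (3|11)=+1, (1|11)=+1; sign (−1)^0·+1^6·+1^9 = +1.
(a,b)_13: α=2, u≡11; β=0, v≡4 (mod 13); (11|13)=-1, (4|13)=+1; sign (−1)^0·-1^0·+1^2 = +1.
(a,b)_19: α=2, u≡17; β=1, v≡6 (mod 19); (17|19)=+1, (6|19)=+1; sign (−1)^0·+1^1·+1^2 = +1.
(a,b)_31: α=2, u≡11; β=1, v≡24 (mod 31); (11|31)=-1, (24|31)=-1; sign (−1)^0·-1^1·-1^2 = -1.
(a,b)_2: α=10, β=6; u≡3, v≡1 (mod 8); ε(u)ε(v)=1·0, αω(v)=10·0, βω(u)=6·1; sum ≡ 0  ⇒  +1.
(a,b)_17: α=2, u≡7; β=0, v≡8 (mod 17); (7|17)=-1, (8|17)=+1; sign (−1)^0·-1^0·+1^2 = +1.
|Ram(11, -138415)| = 2, even; anisotropic at {31, 47}.

[31, 47]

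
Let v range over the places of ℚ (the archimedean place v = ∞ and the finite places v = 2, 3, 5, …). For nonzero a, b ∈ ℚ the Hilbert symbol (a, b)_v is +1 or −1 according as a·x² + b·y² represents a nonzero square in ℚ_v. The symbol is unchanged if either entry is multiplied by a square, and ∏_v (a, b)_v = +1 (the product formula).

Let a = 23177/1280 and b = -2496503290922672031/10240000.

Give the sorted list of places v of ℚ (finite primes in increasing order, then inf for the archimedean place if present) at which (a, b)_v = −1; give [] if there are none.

(a, b) ≡ (2365, -31031) mod (ℚ^×)²; places V = {2, 3, 5, 7, 11, 13, 31, 43, ∞}.
(a,b)_11: α=1, u≡7; β=3, v≡6 (mod 11); (7|11)=-1, (6|11)=-1; sign (−1)^1·-1^3·-1^1 = -1.
(a,b)_13: α=0, u≡4; β=1, v≡6 (mod 13); (4|13)=+1, (6|13)=-1; sign (−1)^0·+1^1·-1^0 = +1.
(a,b)_∞: sgn(2365)=+, sgn(-31031)=−, so +1.
(a,b)_31: α=0, u≡16; β=1, v≡12 (mod 31); (16|31)=+1, (12|31)=-1; sign (−1)^0·+1^1·-1^0 = +1.
(a,b)_3: α=0, u≡1; β=4, v≡1 (mod 3); (1|3)=+1, (1|3)=+1; sign (−1)^0·+1^4·+1^0 = +1.
(a,b)_43: α=1, u≡2; β=4, v≡38 (mod 43); (2|43)=-1, (38|43)=+1; sign (−1)^0·-1^4·+1^1 = +1.
(a,b)_7: α=2, u≡3; β=5, v≡5 (mod 7); (3|7)=-1, (5|7)=-1; sign (−1)^0·-1^5·-1^2 = -1.
(a,b)_2: α=-8, β=-14; u≡5, v≡1 (mod 8); ε(u)ε(v)=0·0, αω(v)=-8·0, βω(u)=-14·1; sum ≡ 0  ⇒  +1.
(a,b)_5: α=-1, u≡2; β=-4, v≡1 (mod 5); (2|5)=-1, (1|5)=+1; sign (−1)^0·-1^-4·+1^-1 = +1.
Ram(2365, -31031) = {7, 11}; no ℚ_7-point on the conic.

[7, 11]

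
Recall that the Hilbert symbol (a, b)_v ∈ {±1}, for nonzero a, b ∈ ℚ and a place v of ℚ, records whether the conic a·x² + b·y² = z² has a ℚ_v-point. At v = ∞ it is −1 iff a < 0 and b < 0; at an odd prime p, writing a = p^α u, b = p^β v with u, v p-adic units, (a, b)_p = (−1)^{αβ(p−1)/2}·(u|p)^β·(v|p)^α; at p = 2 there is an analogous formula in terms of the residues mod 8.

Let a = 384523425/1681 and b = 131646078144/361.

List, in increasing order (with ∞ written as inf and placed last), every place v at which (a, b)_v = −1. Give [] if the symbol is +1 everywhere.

(a, b) ≡ (1708993, 518259) mod (ℚ^×)²; places V = {2, 3, 5, 7, 11, 13, 17, 19, 23, 29, 37, 41, ∞}.
(a,b)_37: α=1, u≡14; β=1, v≡36 (mod 37); (14|37)=-1, (36|37)=+1; sign (−1)^0·-1^1·+1^1 = -1.
(a,b)_3: α=2, u≡1; β=5, v≡1 (mod 3); (1|3)=+1, (1|3)=+1; sign (−1)^0·+1^5·+1^2 = +1.
(a,b)_11: α=1, u≡8; β=0, v≡1 (mod 11); (8|11)=-1, (1|11)=+1; sign (−1)^0·-1^0·+1^1 = +1.
(a,b)_41: α=-2, u≡5; β=0, v≡27 (mod 41); (5|41)=+1, (27|41)=-1; sign (−1)^0·+1^0·-1^-2 = +1.
(a,b)_2: α=0, β=6; u≡1, v≡3 (mod 8); ε(u)ε(v)=0·1, αω(v)=0·1, βω(u)=6·0; sum ≡ 0  ⇒  +1.
(a,b)_29: α=0, u≡16; β=1, v≡25 (mod 29); (16|29)=+1, (25|29)=+1; sign (−1)^0·+1^1·+1^0 = +1.
(a,b)_∞: sgn(1708993)=+, sgn(518259)=+, so +1.
(a,b)_19: α=1, u≡6; β=-2, v≡18 (mod 19); (6|19)=+1, (18|19)=-1; sign (−1)^0·+1^-2·-1^1 = -1.
(a,b)_17: α=1, u≡1; β=0, v≡7 (mod 17); (1|17)=+1, (7|17)=-1; sign (−1)^0·+1^0·-1^1 = -1.
(a,b)_5: α=2, u≡2; β=0, v≡4 (mod 5); (2|5)=-1, (4|5)=+1; sign (−1)^0·-1^0·+1^2 = +1.
(a,b)_13: α=1, u≡5; β=0, v≡10 (mod 13); (5|13)=-1, (10|13)=+1; sign (−1)^0·-1^0·+1^1 = +1.
(a,b)_23: α=0, u≡9; β=1, v≡4 (mod 23); (9|23)=+1, (4|23)=+1; sign (−1)^0·+1^1·+1^0 = +1.
(a,b)_7: α=0, u≡6; β=3, v≡5 (mod 7); (6|7)=-1, (5|7)=-1; sign (−1)^0·-1^3·-1^0 = -1.
|Ram(1708993, 518259)| = 4, even; anisotropic at {7, 17, 19, 37}.

[7, 17, 19, 37]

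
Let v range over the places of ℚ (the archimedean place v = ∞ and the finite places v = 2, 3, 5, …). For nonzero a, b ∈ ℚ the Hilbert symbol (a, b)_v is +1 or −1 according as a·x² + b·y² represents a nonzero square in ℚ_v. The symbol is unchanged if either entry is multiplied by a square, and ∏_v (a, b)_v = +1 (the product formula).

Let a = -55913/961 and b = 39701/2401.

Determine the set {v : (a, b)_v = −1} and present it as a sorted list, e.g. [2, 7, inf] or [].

(a, b) ≡ (-55913, 29) mod (ℚ^×)²; places V = {2, 7, 11, 13, 17, 23, 29, 31, 37, ∞}.
(a,b)_31: α=-2, u≡11; β=0, v≡17 (mod 31); (11|31)=-1, (17|31)=-1; sign (−1)^0·-1^0·-1^-2 = +1.
(a,b)_7: α=0, u≡5; β=-4, v≡4 (mod 7); (5|7)=-1, (4|7)=+1; sign (−1)^0·-1^-4·+1^0 = +1.
(a,b)_2: α=0, β=0; u≡7, v≡5 (mod 8); ε(u)ε(v)=1·0, αω(v)=0·1, βω(u)=0·0; sum ≡ 0  ⇒  +1.
(a,b)_37: α=0, u≡6; β=2, v≡2 (mod 37); (6|37)=-1, (2|37)=-1; sign (−1)^0·-1^2·-1^0 = +1.
(a,b)_13: α=1, u≡11; β=0, v≡10 (mod 13); (11|13)=-1, (10|13)=+1; sign (−1)^0·-1^0·+1^1 = +1.
(a,b)_∞: sgn(-55913)=−, sgn(29)=+, so +1.
(a,b)_17: α=1, u≡1; β=0, v≡10 (mod 17); (1|17)=+1, (10|17)=-1; sign (−1)^0·+1^0·-1^1 = -1.
(a,b)_29: α=0, u≡7; β=1, v≡28 (mod 29); (7|29)=+1, (28|29)=+1; sign (−1)^0·+1^1·+1^0 = +1.
(a,b)_11: α=1, u≡8; β=0, v≡8 (mod 11); (8|11)=-1, (8|11)=-1; sign (−1)^0·-1^0·-1^1 = -1.
(a,b)_23: α=1, u≡17; β=0, v≡8 (mod 23); (17|23)=-1, (8|23)=+1; sign (−1)^0·-1^0·+1^1 = +1.
Ram(-55913, 29) = {11, 17}; no ℚ_11-point on the conic.

[11, 17]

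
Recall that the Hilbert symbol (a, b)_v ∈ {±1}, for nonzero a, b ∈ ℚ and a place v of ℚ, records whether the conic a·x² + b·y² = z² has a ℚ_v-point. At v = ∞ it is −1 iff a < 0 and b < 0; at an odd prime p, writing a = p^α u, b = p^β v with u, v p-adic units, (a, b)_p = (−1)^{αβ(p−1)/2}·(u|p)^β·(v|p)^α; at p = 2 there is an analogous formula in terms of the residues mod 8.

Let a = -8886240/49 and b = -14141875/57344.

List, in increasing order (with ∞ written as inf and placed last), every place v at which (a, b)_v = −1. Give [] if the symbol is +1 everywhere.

[2, 5, 11, inf]

(a, b) ≡ (-510, -2618) mod (ℚ^×)²; places V = {2, 3, 5, 7, 11, 17, ∞}.
(a,b)_11: α=2, u≡8; β=3, v≡1 (mod 11); (8|11)=-1, (1|11)=+1; sign (−1)^0·-1^3·+1^2 = -1.
(a,b)_3: α=3, u≡1; β=0, v≡1 (mod 3); (1|3)=+1, (1|3)=+1; sign (−1)^0·+1^0·+1^3 = +1.
(a,b)_7: α=-2, u≡1; β=-1, v≡4 (mod 7); (1|7)=+1, (4|7)=+1; sign (−1)^0·+1^-1·+1^-2 = +1.
(a,b)_∞: sgn(-510)=−, sgn(-2618)=−, so -1.
(a,b)_17: α=1, u≡2; β=1, v≡1 (mod 17); (2|17)=+1, (1|17)=+1; sign (−1)^0·+1^1·+1^1 = +1.
(a,b)_2: α=5, β=-13; u≡1, v≡3 (mod 8); ε(u)ε(v)=0·1, αω(v)=5·1, βω(u)=-13·0; sum ≡ 1  ⇒  -1.
(a,b)_5: α=1, u≡3; β=4, v≡2 (mod 5); (3|5)=-1, (2|5)=-1; sign (−1)^0·-1^4·-1^1 = -1.
(-510, -2618 / ℚ) ramifies at {2, 5, 11, ∞}: a division algebra.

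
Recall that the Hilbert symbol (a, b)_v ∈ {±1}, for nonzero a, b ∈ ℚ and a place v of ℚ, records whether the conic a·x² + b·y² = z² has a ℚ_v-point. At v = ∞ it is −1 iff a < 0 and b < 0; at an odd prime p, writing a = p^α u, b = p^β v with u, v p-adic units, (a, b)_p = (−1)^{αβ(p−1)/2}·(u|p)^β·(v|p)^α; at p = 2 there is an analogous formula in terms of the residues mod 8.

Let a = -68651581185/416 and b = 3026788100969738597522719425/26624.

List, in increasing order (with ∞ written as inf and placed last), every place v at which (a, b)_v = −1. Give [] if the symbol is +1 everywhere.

Mod squares: a ≡ -753610, b ≡ 92378. Check v ∈ {∞, 2, 3, 5, 11, 13, 17, 19, 31}.
v=∞: -753610 < 0 and 92378 > 0  ⇒  (a,b)_∞ = +1.
v=2: v_2(a)=-5, v_2(b)=-11; units ≡ 3, 5 (mod 8); ε·ε+αω+βω = 1·0+-5·1+-11·1 ≡ 0  ⇒  (a,b)_2 = +1.
v=5: a=5^1·(≡3), b=5^2·(≡3) mod 5; (3|5)=-1, (3|5)=-1; (−1)^{1·2·2}·(-1)^2·(-1)^1 = -1.
v=13: a=13^-1·(≡10), b=13^-1·(≡5) mod 13; (10|13)=+1, (5|13)=-1; (−1)^{-1·-1·6}·(+1)^-1·(-1)^-1 = -1.
v=31: a=31^1·(≡25), b=31^2·(≡29) mod 31; (25|31)=+1, (29|31)=-1; (−1)^{1·2·15}·(+1)^2·(-1)^1 = -1.
v=17: a=17^1·(≡11), b=17^3·(≡3) mod 17; (11|17)=-1, (3|17)=-1; (−1)^{1·3·8}·(-1)^3·(-1)^1 = +1.
v=11: a=11^1·(≡3), b=11^7·(≡9) mod 11; (3|11)=+1, (9|11)=+1; (−1)^{1·7·5}·(+1)^7·(+1)^1 = -1.
v=19: a=19^2·(≡11), b=19^5·(≡17) mod 19; (11|19)=+1, (17|19)=+1; (−1)^{2·5·9}·(+1)^5·(+1)^2 = +1.
v=3: a=3^8·(≡2), b=3^12·(≡2) mod 3; (2|3)=-1, (2|3)=-1; (−1)^{8·12·1}·(-1)^12·(-1)^8 = +1.
|Ram(-753610, 92378)| = 4, even; anisotropic at {5, 11, 13, 31}.

[5, 11, 13, 31]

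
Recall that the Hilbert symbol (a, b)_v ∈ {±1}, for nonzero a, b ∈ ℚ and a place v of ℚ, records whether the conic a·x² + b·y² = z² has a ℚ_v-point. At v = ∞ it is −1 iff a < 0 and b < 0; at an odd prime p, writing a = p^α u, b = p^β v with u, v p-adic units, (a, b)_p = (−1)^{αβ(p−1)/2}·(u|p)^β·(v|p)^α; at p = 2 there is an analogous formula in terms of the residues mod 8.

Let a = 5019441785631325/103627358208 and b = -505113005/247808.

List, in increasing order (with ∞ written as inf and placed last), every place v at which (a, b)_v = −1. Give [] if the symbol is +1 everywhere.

Mod squares: a ≡ 39, b ≡ -10. Check v ∈ {∞, 2, 3, 5, 11, 13, 17, 19, 23}.
v=∞: 39 > 0 and -10 < 0  ⇒  (a,b)_∞ = +1.
v=5: a=5^2·(≡1), b=5^1·(≡3) mod 5; (1|5)=+1, (3|5)=-1; (−1)^{2·1·2}·(+1)^1·(-1)^2 = +1.
v=19: a=19^2·(≡1), b=19^2·(≡5) mod 19; (1|19)=+1, (5|19)=+1; (−1)^{2·2·9}·(+1)^2·(+1)^2 = +1.
v=11: a=11^-4·(≡2), b=11^-2·(≡5) mod 11; (2|11)=-1, (5|11)=+1; (−1)^{-4·-2·5}·(-1)^-2·(+1)^-4 = +1.
v=23: a=23^6·(≡8), b=23^4·(≡2) mod 23; (8|23)=+1, (2|23)=+1; (−1)^{6·4·11}·(+1)^4·(+1)^6 = +1.
v=3: a=3^-3·(≡1), b=3^0·(≡2) mod 3; (1|3)=+1, (2|3)=-1; (−1)^{-3·0·1}·(+1)^0·(-1)^-3 = -1.
v=17: a=17^2·(≡14), b=17^0·(≡12) mod 17; (14|17)=-1, (12|17)=-1; (−1)^{2·0·8}·(-1)^0·(-1)^2 = +1.
v=13: a=13^1·(≡10), b=13^0·(≡3) mod 13; (10|13)=+1, (3|13)=+1; (−1)^{1·0·6}·(+1)^0·(+1)^1 = +1.
v=2: v_2(a)=-18, v_2(b)=-11; units ≡ 7, 3 (mod 8); ε·ε+αω+βω = 1·1+-18·1+-11·0 ≡ 1  ⇒  (a,b)_2 = -1.
|Ram(39, -10)| = 2, even; anisotropic at {2, 3}.

[2, 3]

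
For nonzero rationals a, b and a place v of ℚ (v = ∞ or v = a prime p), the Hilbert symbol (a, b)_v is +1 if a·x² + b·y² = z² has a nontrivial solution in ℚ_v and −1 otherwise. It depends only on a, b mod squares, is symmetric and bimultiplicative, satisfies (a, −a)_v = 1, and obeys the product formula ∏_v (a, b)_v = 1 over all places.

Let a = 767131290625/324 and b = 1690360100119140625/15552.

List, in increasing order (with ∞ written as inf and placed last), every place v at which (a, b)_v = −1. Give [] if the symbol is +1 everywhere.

[23, 29]

(a, b) ≡ (29785, 435) mod (ℚ^×)²; places V = {2, 3, 5, 7, 23, 29, 37, ∞}.
(a,b)_29: α=2, u≡12; β=3, v≡14 (mod 29); (12|29)=-1, (14|29)=-1; sign (−1)^0·-1^3·-1^2 = -1.
(a,b)_∞: sgn(29785)=+, sgn(435)=+, so +1.
(a,b)_3: α=-4, u≡1; β=-5, v≡1 (mod 3); (1|3)=+1, (1|3)=+1; sign (−1)^0·+1^-5·+1^-4 = +1.
(a,b)_23: α=1, u≡17; β=2, v≡17 (mod 23); (17|23)=-1, (17|23)=-1; sign (−1)^0·-1^2·-1^1 = -1.
(a,b)_2: α=-2, β=-6; u≡1, v≡3 (mod 8); ε(u)ε(v)=0·1, αω(v)=-2·1, βω(u)=-6·0; sum ≡ 0  ⇒  +1.
(a,b)_5: α=5, u≡2; β=9, v≡3 (mod 5); (2|5)=-1, (3|5)=-1; sign (−1)^0·-1^9·-1^5 = +1.
(a,b)_7: α=3, u≡6; β=2, v≡1 (mod 7); (6|7)=-1, (1|7)=+1; sign (−1)^0·-1^2·+1^3 = +1.
(a,b)_37: α=1, u≡36; β=2, v≡26 (mod 37); (36|37)=+1, (26|37)=+1; sign (−1)^0·+1^2·+1^1 = +1.
Ram(29785, 435) = {23, 29}; no ℚ_23-point on the conic.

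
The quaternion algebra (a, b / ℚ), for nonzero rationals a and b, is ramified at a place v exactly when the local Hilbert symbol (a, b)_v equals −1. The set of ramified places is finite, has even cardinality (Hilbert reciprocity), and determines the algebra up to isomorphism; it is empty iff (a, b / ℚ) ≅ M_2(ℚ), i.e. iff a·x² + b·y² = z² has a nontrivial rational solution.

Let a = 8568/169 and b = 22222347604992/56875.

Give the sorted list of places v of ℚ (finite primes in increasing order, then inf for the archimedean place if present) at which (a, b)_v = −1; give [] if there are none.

[2, 19]

Mod squares: a ≡ 238, b ≡ 39767. Check v ∈ {∞, 2, 3, 5, 7, 13, 17, 19, 23, 29}.
v=7: a=7^1·(≡6), b=7^-1·(≡2) mod 7; (6|7)=-1, (2|7)=+1; (−1)^{1·-1·3}·(-1)^-1·(+1)^1 = +1.
v=5: a=5^0·(≡2), b=5^-4·(≡2) mod 5; (2|5)=-1, (2|5)=-1; (−1)^{0·-4·2}·(-1)^-4·(-1)^0 = +1.
v=23: a=23^0·(≡13), b=23^1·(≡6) mod 23; (13|23)=+1, (6|23)=+1; (−1)^{0·1·11}·(+1)^1·(+1)^0 = +1.
v=3: a=3^2·(≡1), b=3^10·(≡2) mod 3; (1|3)=+1, (2|3)=-1; (−1)^{2·10·1}·(+1)^10·(-1)^2 = +1.
v=2: v_2(a)=3, v_2(b)=10; units ≡ 7, 7 (mod 8); ε·ε+αω+βω = 1·1+3·0+10·0 ≡ 1  ⇒  (a,b)_2 = -1.
v=∞: 238 > 0 and 39767 > 0  ⇒  (a,b)_∞ = +1.
v=19: a=19^0·(≡10), b=19^1·(≡15) mod 19; (10|19)=-1, (15|19)=-1; (−1)^{0·1·9}·(-1)^1·(-1)^0 = -1.
v=17: a=17^1·(≡6), b=17^0·(≡8) mod 17; (6|17)=-1, (8|17)=+1; (−1)^{1·0·8}·(-1)^0·(+1)^1 = +1.
v=29: a=29^0·(≡9), b=29^2·(≡15) mod 29; (9|29)=+1, (15|29)=-1; (−1)^{0·2·14}·(+1)^2·(-1)^0 = +1.
v=13: a=13^-2·(≡1), b=13^-1·(≡4) mod 13; (1|13)=+1, (4|13)=+1; (−1)^{-2·-1·6}·(+1)^-1·(+1)^-2 = +1.
Ram(238, 39767) = {2, 19}; no ℚ_2-point on the conic.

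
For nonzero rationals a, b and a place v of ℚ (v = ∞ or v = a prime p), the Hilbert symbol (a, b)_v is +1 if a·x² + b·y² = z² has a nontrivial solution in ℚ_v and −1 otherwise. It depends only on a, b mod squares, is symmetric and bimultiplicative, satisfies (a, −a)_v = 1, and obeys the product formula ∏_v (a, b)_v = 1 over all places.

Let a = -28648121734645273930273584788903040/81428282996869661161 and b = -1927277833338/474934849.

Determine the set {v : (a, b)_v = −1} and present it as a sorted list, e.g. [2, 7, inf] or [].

Mod squares: a ≡ -2210, b ≡ -442. Check v ∈ {∞, 2, 3, 5, 7, 11, 13, 17, 19, 23, 29, 31, 37}.
v=19: a=19^-6·(≡3), b=19^-2·(≡2) mod 19; (3|19)=-1, (2|19)=-1; (−1)^{-6·-2·9}·(-1)^-2·(-1)^-6 = +1.
v=7: a=7^2·(≡1), b=7^0·(≡6) mod 7; (1|7)=+1, (6|7)=-1; (−1)^{2·0·3}·(+1)^0·(-1)^2 = +1.
v=13: a=13^5·(≡3), b=13^1·(≡2) mod 13; (3|13)=+1, (2|13)=-1; (−1)^{5·1·6}·(+1)^1·(-1)^5 = -1.
v=∞: -2210 < 0 and -442 < 0  ⇒  (a,b)_∞ = -1.
v=31: a=31^-4·(≡27), b=31^-2·(≡3) mod 31; (27|31)=-1, (3|31)=-1; (−1)^{-4·-2·15}·(-1)^-2·(-1)^-4 = +1.
v=5: a=5^1·(≡2), b=5^0·(≡3) mod 5; (2|5)=-1, (3|5)=-1; (−1)^{1·0·2}·(-1)^0·(-1)^1 = -1.
v=3: a=3^14·(≡1), b=3^4·(≡2) mod 3; (1|3)=+1, (2|3)=-1; (−1)^{14·4·1}·(+1)^4·(-1)^14 = +1.
v=37: a=37^-4·(≡26), b=37^-2·(≡32) mod 37; (26|37)=+1, (32|37)=-1; (−1)^{-4·-2·18}·(+1)^-2·(-1)^-4 = +1.
v=2: v_2(a)=7, v_2(b)=1; units ≡ 7, 3 (mod 8); ε·ε+αω+βω = 1·1+7·1+1·0 ≡ 0  ⇒  (a,b)_2 = +1.
v=23: a=23^6·(≡22), b=23^2·(≡2) mod 23; (22|23)=-1, (2|23)=+1; (−1)^{6·2·11}·(-1)^2·(+1)^6 = +1.
v=11: a=11^0·(≡4), b=11^2·(≡1) mod 11; (4|11)=+1, (1|11)=+1; (−1)^{0·2·5}·(+1)^2·(+1)^0 = +1.
v=17: a=17^3·(≡14), b=17^1·(≡13) mod 17; (14|17)=-1, (13|17)=+1; (−1)^{3·1·8}·(-1)^1·(+1)^3 = -1.
v=29: a=29^4·(≡16), b=29^2·(≡22) mod 29; (16|29)=+1, (22|29)=+1; (−1)^{4·2·14}·(+1)^2·(+1)^4 = +1.
|Ram(-2210, -442)| = 4, even; anisotropic at {5, 13, 17, ∞}.

[5, 13, 17, inf]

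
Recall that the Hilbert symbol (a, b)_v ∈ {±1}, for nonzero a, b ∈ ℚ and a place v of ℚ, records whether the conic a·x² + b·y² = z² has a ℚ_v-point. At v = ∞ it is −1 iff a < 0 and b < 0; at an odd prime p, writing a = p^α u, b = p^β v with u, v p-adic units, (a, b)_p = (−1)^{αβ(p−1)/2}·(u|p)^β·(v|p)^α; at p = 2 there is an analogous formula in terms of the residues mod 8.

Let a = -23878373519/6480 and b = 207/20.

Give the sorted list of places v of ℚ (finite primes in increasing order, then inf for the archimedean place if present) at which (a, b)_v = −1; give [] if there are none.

(a, b) ≡ (-1956955, 115) mod (ℚ^×)²; places V = {2, 3, 5, 7, 11, 13, 17, 19, 23, ∞}.
(a,b)_∞: sgn(-1956955)=−, sgn(115)=+, so +1.
(a,b)_23: α=1, u≡5; β=1, v≡20 (mod 23); (5|23)=-1, (20|23)=-1; sign (−1)^1·-1^1·-1^1 = -1.
(a,b)_3: α=-4, u≡2; β=2, v≡1 (mod 3); (2|3)=-1, (1|3)=+1; sign (−1)^0·-1^2·+1^-4 = +1.
(a,b)_19: α=2, u≡1; β=0, v≡17 (mod 19); (1|19)=+1, (17|19)=+1; sign (−1)^0·+1^0·+1^2 = +1.
(a,b)_5: α=-1, u≡1; β=-1, v≡3 (mod 5); (1|5)=+1, (3|5)=-1; sign (−1)^0·+1^-1·-1^-1 = -1.
(a,b)_17: α=1, u≡1; β=0, v≡1 (mod 17); (1|17)=+1, (1|17)=+1; sign (−1)^0·+1^0·+1^1 = +1.
(a,b)_11: α=1, u≡1; β=0, v≡1 (mod 11); (1|11)=+1, (1|11)=+1; sign (−1)^0·+1^0·+1^1 = +1.
(a,b)_2: α=-4, β=-2; u≡5, v≡3 (mod 8); ε(u)ε(v)=0·1, αω(v)=-4·1, βω(u)=-2·1; sum ≡ 0  ⇒  +1.
(a,b)_7: α=1, u≡1; β=0, v≡3 (mod 7); (1|7)=+1, (3|7)=-1; sign (−1)^0·+1^0·-1^1 = -1.
(a,b)_13: α=3, u≡6; β=0, v≡11 (mod 13); (6|13)=-1, (11|13)=-1; sign (−1)^0·-1^0·-1^3 = -1.
|Ram(-1956955, 115)| = 4, even; anisotropic at {5, 7, 13, 23}.

[5, 7, 13, 23]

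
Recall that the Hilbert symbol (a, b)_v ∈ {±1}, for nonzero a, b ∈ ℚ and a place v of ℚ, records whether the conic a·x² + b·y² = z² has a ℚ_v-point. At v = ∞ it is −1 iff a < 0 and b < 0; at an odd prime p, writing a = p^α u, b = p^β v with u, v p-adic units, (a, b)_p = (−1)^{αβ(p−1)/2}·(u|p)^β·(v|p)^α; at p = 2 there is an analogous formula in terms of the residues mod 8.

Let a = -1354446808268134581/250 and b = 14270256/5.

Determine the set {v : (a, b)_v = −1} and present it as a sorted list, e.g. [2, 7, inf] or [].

[2, 3, 5, 13]

(a, b) ≡ (-4290, 455) mod (ℚ^×)²; places V = {2, 3, 5, 7, 11, 13, ∞}.
(a,b)_2: α=-1, β=4; u≡7, v≡7 (mod 8); ε(u)ε(v)=1·1, αω(v)=-1·0, βω(u)=4·0; sum ≡ 1  ⇒  -1.
(a,b)_7: α=4, u≡4; β=1, v≡1 (mod 7); (4|7)=+1, (1|7)=+1; sign (−1)^0·+1^1·+1^4 = +1.
(a,b)_13: α=3, u≡2; β=1, v≡1 (mod 13); (2|13)=-1, (1|13)=+1; sign (−1)^0·-1^1·+1^3 = -1.
(a,b)_3: α=13, u≡1; β=4, v≡2 (mod 3); (1|3)=+1, (2|3)=-1; sign (−1)^0·+1^4·-1^13 = -1.
(a,b)_11: α=5, u≡7; β=2, v≡1 (mod 11); (7|11)=-1, (1|11)=+1; sign (−1)^0·-1^2·+1^5 = +1.
(a,b)_∞: sgn(-4290)=−, sgn(455)=+, so +1.
(a,b)_5: α=-3, u≡2; β=-1, v≡1 (mod 5); (2|5)=-1, (1|5)=+1; sign (−1)^0·-1^-1·+1^-3 = -1.
|Ram(-4290, 455)| = 4, even; anisotropic at {2, 3, 5, 13}.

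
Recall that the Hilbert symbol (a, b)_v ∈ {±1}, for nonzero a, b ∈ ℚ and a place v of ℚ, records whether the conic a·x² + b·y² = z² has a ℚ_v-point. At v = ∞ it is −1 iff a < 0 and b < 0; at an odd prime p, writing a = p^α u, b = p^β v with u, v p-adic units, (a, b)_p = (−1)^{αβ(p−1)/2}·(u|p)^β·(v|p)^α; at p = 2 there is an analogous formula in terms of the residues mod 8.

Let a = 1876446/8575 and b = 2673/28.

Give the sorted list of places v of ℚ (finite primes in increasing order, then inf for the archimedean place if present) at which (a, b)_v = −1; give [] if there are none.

(a, b) ≡ (2002, 231) mod (ℚ^×)²; places V = {2, 3, 5, 7, 11, 13, ∞}.
(a,b)_2: α=1, β=-2; u≡1, v≡7 (mod 8); ε(u)ε(v)=0·1, αω(v)=1·0, βω(u)=-2·0; sum ≡ 0  ⇒  +1.
(a,b)_13: α=1, u≡2; β=0, v≡4 (mod 13); (2|13)=-1, (4|13)=+1; sign (−1)^0·-1^0·+1^1 = +1.
(a,b)_∞: sgn(2002)=+, sgn(231)=+, so +1.
(a,b)_11: α=1, u≡7; β=1, v≡2 (mod 11); (7|11)=-1, (2|11)=-1; sign (−1)^1·-1^1·-1^1 = -1.
(a,b)_3: α=8, u≡1; β=5, v≡2 (mod 3); (1|3)=+1, (2|3)=-1; sign (−1)^0·+1^5·-1^8 = +1.
(a,b)_7: α=-3, u≡3; β=-1, v≡5 (mod 7); (3|7)=-1, (5|7)=-1; sign (−1)^1·-1^-1·-1^-3 = -1.
(a,b)_5: α=-2, u≡2; β=0, v≡1 (mod 5); (2|5)=-1, (1|5)=+1; sign (−1)^0·-1^0·+1^-2 = +1.
|Ram(2002, 231)| = 2, even; anisotropic at {7, 11}.

[7, 11]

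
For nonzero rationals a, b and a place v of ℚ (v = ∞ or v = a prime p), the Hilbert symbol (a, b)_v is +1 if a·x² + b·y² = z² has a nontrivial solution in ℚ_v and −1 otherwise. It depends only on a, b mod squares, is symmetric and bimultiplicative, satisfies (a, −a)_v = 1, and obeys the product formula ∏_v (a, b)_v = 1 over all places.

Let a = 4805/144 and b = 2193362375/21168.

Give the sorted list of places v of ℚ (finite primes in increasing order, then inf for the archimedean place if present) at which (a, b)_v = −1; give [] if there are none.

[3, 5]

Mod squares: a ≡ 5, b ≡ 285. Check v ∈ {∞, 2, 3, 5, 7, 19, 31}.
v=31: a=31^2·(≡8), b=31^4·(≡21) mod 31; (8|31)=+1, (21|31)=-1; (−1)^{2·4·15}·(+1)^4·(-1)^2 = +1.
v=3: a=3^-2·(≡2), b=3^-3·(≡2) mod 3; (2|3)=-1, (2|3)=-1; (−1)^{-2·-3·1}·(-1)^-3·(-1)^-2 = -1.
v=5: a=5^1·(≡4), b=5^3·(≡3) mod 5; (4|5)=+1, (3|5)=-1; (−1)^{1·3·2}·(+1)^3·(-1)^1 = -1.
v=∞: 5 > 0 and 285 > 0  ⇒  (a,b)_∞ = +1.
v=2: v_2(a)=-4, v_2(b)=-4; units ≡ 5, 5 (mod 8); ε·ε+αω+βω = 0·0+-4·1+-4·1 ≡ 0  ⇒  (a,b)_2 = +1.
v=7: a=7^0·(≡6), b=7^-2·(≡3) mod 7; (6|7)=-1, (3|7)=-1; (−1)^{0·-2·3}·(-1)^-2·(-1)^0 = +1.
v=19: a=19^0·(≡5), b=19^1·(≡10) mod 19; (5|19)=+1, (10|19)=-1; (−1)^{0·1·9}·(+1)^1·(-1)^0 = +1.
(5, 285 / ℚ) ramifies at {3, 5}: a division algebra.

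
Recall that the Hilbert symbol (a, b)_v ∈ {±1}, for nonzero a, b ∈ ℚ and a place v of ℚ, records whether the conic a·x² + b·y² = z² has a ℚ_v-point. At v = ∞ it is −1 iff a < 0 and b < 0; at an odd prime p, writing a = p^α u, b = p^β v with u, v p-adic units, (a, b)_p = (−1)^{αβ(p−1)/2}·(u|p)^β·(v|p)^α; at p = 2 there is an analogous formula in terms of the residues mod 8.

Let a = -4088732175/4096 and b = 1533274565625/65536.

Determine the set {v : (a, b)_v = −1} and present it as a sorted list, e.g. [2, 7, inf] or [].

[3, 5, 37, 41]

(a, b) ≡ (-16687, 250305) mod (ℚ^×)²; places V = {2, 3, 5, 11, 37, 41, ∞}.
(a,b)_∞: sgn(-16687)=−, sgn(250305)=+, so +1.
(a,b)_37: α=1, u≡7; β=1, v≡14 (mod 37); (7|37)=+1, (14|37)=-1; sign (−1)^0·+1^1·-1^1 = -1.
(a,b)_2: α=-12, β=-16; u≡1, v≡1 (mod 8); ε(u)ε(v)=0·0, αω(v)=-12·0, βω(u)=-16·0; sum ≡ 0  ⇒  +1.
(a,b)_41: α=1, u≡24; β=1, v≡32 (mod 41); (24|41)=-1, (32|41)=+1; sign (−1)^0·-1^1·+1^1 = -1.
(a,b)_11: α=3, u≡3; β=3, v≡6 (mod 11); (3|11)=+1, (6|11)=-1; sign (−1)^1·+1^3·-1^3 = +1.
(a,b)_3: α=4, u≡2; β=5, v≡2 (mod 3); (2|3)=-1, (2|3)=-1; sign (−1)^0·-1^5·-1^4 = -1.
(a,b)_5: α=2, u≡3; β=5, v≡1 (mod 5); (3|5)=-1, (1|5)=+1; sign (−1)^0·-1^5·+1^2 = -1.
(-16687, 250305 / ℚ) ramifies at {3, 5, 37, 41}: a division algebra.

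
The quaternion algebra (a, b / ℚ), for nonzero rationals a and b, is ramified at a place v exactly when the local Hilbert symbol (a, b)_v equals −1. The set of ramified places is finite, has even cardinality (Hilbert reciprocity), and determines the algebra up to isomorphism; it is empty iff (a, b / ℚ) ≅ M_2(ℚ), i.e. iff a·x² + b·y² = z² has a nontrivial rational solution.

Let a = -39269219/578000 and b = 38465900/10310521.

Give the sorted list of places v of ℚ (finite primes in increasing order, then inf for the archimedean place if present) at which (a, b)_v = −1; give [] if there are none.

(a, b) ≡ (-4495, 11) mod (ℚ^×)²; places V = {2, 5, 11, 13, 17, 19, 29, 31, ∞}.
(a,b)_2: α=-4, β=2; u≡1, v≡3 (mod 8); ε(u)ε(v)=0·1, αω(v)=-4·1, βω(u)=2·0; sum ≡ 0  ⇒  +1.
(a,b)_17: α=-2, u≡3; β=2, v≡6 (mod 17); (3|17)=-1, (6|17)=-1; sign (−1)^0·-1^2·-1^-2 = +1.
(a,b)_19: α=2, u≡15; β=-2, v≡5 (mod 19); (15|19)=-1, (5|19)=+1; sign (−1)^0·-1^-2·+1^2 = +1.
(a,b)_29: α=1, u≡15; β=0, v≡21 (mod 29); (15|29)=-1, (21|29)=-1; sign (−1)^0·-1^0·-1^1 = -1.
(a,b)_13: α=0, u≡9; β=-4, v≡7 (mod 13); (9|13)=+1, (7|13)=-1; sign (−1)^0·+1^-4·-1^0 = +1.
(a,b)_31: α=1, u≡7; β=0, v≡21 (mod 31); (7|31)=+1, (21|31)=-1; sign (−1)^0·+1^0·-1^1 = -1.
(a,b)_5: α=-3, u≡4; β=2, v≡1 (mod 5); (4|5)=+1, (1|5)=+1; sign (−1)^0·+1^2·+1^-3 = +1.
(a,b)_∞: sgn(-4495)=−, sgn(11)=+, so +1.
(a,b)_11: α=2, u≡1; β=3, v≡3 (mod 11); (1|11)=+1, (3|11)=+1; sign (−1)^0·+1^3·+1^2 = +1.
(-4495, 11 / ℚ) ramifies at {29, 31}: a division algebra.

[29, 31]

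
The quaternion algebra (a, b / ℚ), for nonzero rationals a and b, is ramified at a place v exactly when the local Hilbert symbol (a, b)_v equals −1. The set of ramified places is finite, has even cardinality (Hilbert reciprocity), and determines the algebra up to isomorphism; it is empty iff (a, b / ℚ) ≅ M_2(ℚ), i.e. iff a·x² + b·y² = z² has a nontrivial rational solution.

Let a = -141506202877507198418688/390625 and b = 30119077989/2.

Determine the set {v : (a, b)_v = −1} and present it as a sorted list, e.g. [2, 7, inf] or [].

Mod squares: a ≡ -1463, b ≡ 858. Check v ∈ {∞, 2, 3, 5, 7, 11, 13, 19}.
v=2: v_2(a)=8, v_2(b)=-1; units ≡ 1, 5 (mod 8); ε·ε+αω+βω = 0·0+8·1+-1·0 ≡ 0  ⇒  (a,b)_2 = +1.
v=3: a=3^10·(≡1), b=3^5·(≡1) mod 3; (1|3)=+1, (1|3)=+1; (−1)^{10·5·1}·(+1)^5·(+1)^10 = +1.
v=19: a=19^5·(≡13), b=19^2·(≡12) mod 19; (13|19)=-1, (12|19)=-1; (−1)^{5·2·9}·(-1)^2·(-1)^5 = -1.
v=∞: -1463 < 0 and 858 > 0  ⇒  (a,b)_∞ = +1.
v=13: a=13^2·(≡7), b=13^1·(≡9) mod 13; (7|13)=-1, (9|13)=+1; (−1)^{2·1·6}·(-1)^1·(+1)^2 = -1.
v=7: a=7^5·(≡2), b=7^4·(≡2) mod 7; (2|7)=+1, (2|7)=+1; (−1)^{5·4·3}·(+1)^4·(+1)^5 = +1.
v=5: a=5^-8·(≡2), b=5^0·(≡2) mod 5; (2|5)=-1, (2|5)=-1; (−1)^{-8·0·2}·(-1)^0·(-1)^-8 = +1.
v=11: a=11^3·(≡8), b=11^1·(≡5) mod 11; (8|11)=-1, (5|11)=+1; (−1)^{3·1·5}·(-1)^1·(+1)^3 = +1.
(-1463, 858 / ℚ) ramifies at {13, 19}: a division algebra.

[13, 19]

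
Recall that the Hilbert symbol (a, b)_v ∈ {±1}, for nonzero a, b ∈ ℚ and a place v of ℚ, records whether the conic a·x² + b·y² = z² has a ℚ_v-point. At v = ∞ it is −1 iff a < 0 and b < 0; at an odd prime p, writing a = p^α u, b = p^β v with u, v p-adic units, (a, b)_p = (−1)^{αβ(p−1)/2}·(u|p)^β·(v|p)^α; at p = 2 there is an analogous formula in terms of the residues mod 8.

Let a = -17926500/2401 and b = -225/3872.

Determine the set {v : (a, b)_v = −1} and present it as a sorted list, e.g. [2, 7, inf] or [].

Mod squares: a ≡ -179265, b ≡ -2. Check v ∈ {∞, 2, 3, 5, 7, 11, 17, 19, 37}.
v=7: a=7^-4·(≡3), b=7^0·(≡6) mod 7; (3|7)=-1, (6|7)=-1; (−1)^{-4·0·3}·(-1)^0·(-1)^-4 = +1.
v=37: a=37^1·(≡24), b=37^0·(≡23) mod 37; (24|37)=-1, (23|37)=-1; (−1)^{1·0·18}·(-1)^0·(-1)^1 = -1.
v=11: a=11^0·(≡8), b=11^-2·(≡5) mod 11; (8|11)=-1, (5|11)=+1; (−1)^{0·-2·5}·(-1)^-2·(+1)^0 = +1.
v=2: v_2(a)=2, v_2(b)=-5; units ≡ 7, 7 (mod 8); ε·ε+αω+βω = 1·1+2·0+-5·0 ≡ 1  ⇒  (a,b)_2 = -1.
v=5: a=5^3·(≡3), b=5^2·(≡3) mod 5; (3|5)=-1, (3|5)=-1; (−1)^{3·2·2}·(-1)^2·(-1)^3 = -1.
v=19: a=19^1·(≡3), b=19^0·(≡4) mod 19; (3|19)=-1, (4|19)=+1; (−1)^{1·0·9}·(-1)^0·(+1)^1 = +1.
v=17: a=17^1·(≡11), b=17^0·(≡1) mod 17; (11|17)=-1, (1|17)=+1; (−1)^{1·0·8}·(-1)^0·(+1)^1 = +1.
v=∞: -179265 < 0 and -2 < 0  ⇒  (a,b)_∞ = -1.
v=3: a=3^1·(≡2), b=3^2·(≡1) mod 3; (2|3)=-1, (1|3)=+1; (−1)^{1·2·1}·(-1)^2·(+1)^1 = +1.
Ram(-179265, -2) = {2, 5, 37, ∞}; no ℚ_2-point on the conic.

[2, 5, 37, inf]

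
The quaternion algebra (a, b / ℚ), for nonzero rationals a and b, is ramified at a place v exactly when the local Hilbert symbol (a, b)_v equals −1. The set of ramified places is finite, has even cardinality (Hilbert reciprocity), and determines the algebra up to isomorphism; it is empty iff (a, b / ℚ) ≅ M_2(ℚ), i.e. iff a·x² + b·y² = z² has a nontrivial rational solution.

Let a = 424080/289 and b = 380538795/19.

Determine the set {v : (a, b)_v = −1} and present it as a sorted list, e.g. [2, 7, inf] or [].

Mod squares: a ≡ 2945, b ≡ 13667745. Check v ∈ {∞, 2, 3, 5, 7, 13, 17, 19, 23, 31}.
v=∞: 2945 > 0 and 13667745 > 0  ⇒  (a,b)_∞ = +1.
v=31: a=31^1·(≡4), b=31^1·(≡23) mod 31; (4|31)=+1, (23|31)=-1; (−1)^{1·1·15}·(+1)^1·(-1)^1 = +1.
v=3: a=3^2·(≡2), b=3^1·(≡1) mod 3; (2|3)=-1, (1|3)=+1; (−1)^{2·1·1}·(-1)^1·(+1)^2 = -1.
v=7: a=7^0·(≡3), b=7^1·(≡4) mod 7; (3|7)=-1, (4|7)=+1; (−1)^{0·1·3}·(-1)^1·(+1)^0 = -1.
v=19: a=19^1·(≡13), b=19^-1·(≡12) mod 19; (13|19)=-1, (12|19)=-1; (−1)^{1·-1·9}·(-1)^-1·(-1)^1 = -1.
v=23: a=23^0·(≡4), b=23^2·(≡4) mod 23; (4|23)=+1, (4|23)=+1; (−1)^{0·2·11}·(+1)^2·(+1)^0 = +1.
v=5: a=5^1·(≡4), b=5^1·(≡1) mod 5; (4|5)=+1, (1|5)=+1; (−1)^{1·1·2}·(+1)^1·(+1)^1 = +1.
v=13: a=13^0·(≡11), b=13^1·(≡4) mod 13; (11|13)=-1, (4|13)=+1; (−1)^{0·1·6}·(-1)^1·(+1)^0 = -1.
v=17: a=17^-2·(≡15), b=17^1·(≡2) mod 17; (15|17)=+1, (2|17)=+1; (−1)^{-2·1·8}·(+1)^1·(+1)^-2 = +1.
v=2: v_2(a)=4, v_2(b)=0; units ≡ 1, 1 (mod 8); ε·ε+αω+βω = 0·0+4·0+0·0 ≡ 0  ⇒  (a,b)_2 = +1.
(2945, 13667745 / ℚ) ramifies at {3, 7, 13, 19}: a division algebra.

[3, 7, 13, 19]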